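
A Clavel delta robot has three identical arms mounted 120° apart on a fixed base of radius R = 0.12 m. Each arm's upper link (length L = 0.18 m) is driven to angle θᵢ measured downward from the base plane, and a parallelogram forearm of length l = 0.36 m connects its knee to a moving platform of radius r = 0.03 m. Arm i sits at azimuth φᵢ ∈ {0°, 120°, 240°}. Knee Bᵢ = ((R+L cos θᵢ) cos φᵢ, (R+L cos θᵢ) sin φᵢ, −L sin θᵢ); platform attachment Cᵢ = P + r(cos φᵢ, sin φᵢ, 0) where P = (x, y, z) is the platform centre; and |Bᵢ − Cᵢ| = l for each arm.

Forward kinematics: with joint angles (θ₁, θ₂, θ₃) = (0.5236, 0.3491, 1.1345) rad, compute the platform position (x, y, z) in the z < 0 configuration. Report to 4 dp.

(0.0461, 0.1281, -0.3607)

φ1=0.0°: virtual centre (0.2459, 0.0000, -0.0900), radius l
φ2=120.0°: virtual centre (-0.1296, 0.2244, -0.0616), radius l
S3 = (0.1661·cos240.0°, 0.1661·sin240.0°, -0.1631) = (-0.0830, -0.1438, -0.1631)
eliminate P² terms by subtracting sphere 1 from 2 and 3
linear system: -0.7509x+0.4488y = 0.0024−0.0569z; -0.6578x+-0.2876y = -0.0144−-0.1463z
det = 0.5113;  x = 0.0113+-0.0964z,  y = 0.0242+-0.2880z
sphere 1 gives Az²+Bz+C=0 with A=1.0922, B=0.2113, C=-0.0659;  B²−4AC=0.3325;  roots -0.3607, 0.1672;  negative root z = -0.3607
x = 0.0461, y = 0.1281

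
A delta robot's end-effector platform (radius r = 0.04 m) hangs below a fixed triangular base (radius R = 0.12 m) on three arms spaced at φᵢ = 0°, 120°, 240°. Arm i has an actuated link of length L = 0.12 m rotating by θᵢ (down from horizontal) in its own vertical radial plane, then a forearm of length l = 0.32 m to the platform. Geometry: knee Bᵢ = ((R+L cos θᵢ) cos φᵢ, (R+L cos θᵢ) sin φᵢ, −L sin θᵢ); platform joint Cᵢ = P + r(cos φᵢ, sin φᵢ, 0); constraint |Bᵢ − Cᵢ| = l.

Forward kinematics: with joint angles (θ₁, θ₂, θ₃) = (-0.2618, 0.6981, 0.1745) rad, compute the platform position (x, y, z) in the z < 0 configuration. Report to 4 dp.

(0.0776, -0.0556, -0.2610)

S1 = (0.1959·cos0.0°, 0.1959·sin0.0°, 0.0311) = (0.1959, 0.0000, 0.0311)
S2 = (0.1719·cos120.0°, 0.1719·sin120.0°, -0.0771) = (-0.0860, 0.1489, -0.0771)
S3 = (0.1982·cos240.0°, 0.1982·sin240.0°, -0.0208) = (-0.0991, -0.1716, -0.0208)
subtract pairs → two planes through P
[-0.5637 0.2978 -0.2164]·P = -0.0038;  [-0.5900 -0.3433 -0.1038]·P = 0.0004
Cramer: x(z) = 0.0033-0.2849z;  y(z) = -0.0067+0.1873z
into |P−S₁|² = l²: 1.1162z² + 0.0451z + -0.0643 = 0;  Δ = 0.2891;  z = -0.2610 or 0.2206 → z<0 root = -0.2610
x = 0.0776, y = -0.0556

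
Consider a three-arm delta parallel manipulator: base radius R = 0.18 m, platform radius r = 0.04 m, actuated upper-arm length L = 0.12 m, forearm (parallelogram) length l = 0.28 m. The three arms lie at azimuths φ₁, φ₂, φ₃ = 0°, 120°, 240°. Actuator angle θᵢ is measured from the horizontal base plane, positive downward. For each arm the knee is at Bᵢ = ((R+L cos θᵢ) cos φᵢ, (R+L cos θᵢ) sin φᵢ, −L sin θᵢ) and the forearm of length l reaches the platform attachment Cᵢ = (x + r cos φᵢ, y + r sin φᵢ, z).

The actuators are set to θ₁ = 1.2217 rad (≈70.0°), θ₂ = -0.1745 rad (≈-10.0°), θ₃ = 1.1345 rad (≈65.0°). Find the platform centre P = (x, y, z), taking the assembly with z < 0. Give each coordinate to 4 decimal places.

(-0.0625, 0.0911, -0.2167)

S1 = (0.1810·cos0.0°, 0.1810·sin0.0°, -0.1128) = (0.1810, 0.0000, -0.1128)
arm 2 at φ=120.0°: (R−r)+L cos θ2 = 0.2582;  S2 = (-0.1291, 0.2236, 0.0208)
φ3=240.0°: virtual centre (-0.0954, -0.1652, -0.1088), radius l
|S₂|²−|S₁|² = 0.0216;  |S₃|²−|S₁|² = 0.0027
plane₁₂: -0.6203x+0.4472y+0.2672z = 0.0216
Cramer: x(z) = -0.0185+0.2031z;  y(z) = 0.0227-0.3157z
into |P−S₁|² = l²: 1.1410z² + 0.1301z + -0.0254 = 0;  Δ = 0.1327;  z = -0.2167 or 0.1026 → z<0 root = -0.2167
x = -0.0625, y = 0.0911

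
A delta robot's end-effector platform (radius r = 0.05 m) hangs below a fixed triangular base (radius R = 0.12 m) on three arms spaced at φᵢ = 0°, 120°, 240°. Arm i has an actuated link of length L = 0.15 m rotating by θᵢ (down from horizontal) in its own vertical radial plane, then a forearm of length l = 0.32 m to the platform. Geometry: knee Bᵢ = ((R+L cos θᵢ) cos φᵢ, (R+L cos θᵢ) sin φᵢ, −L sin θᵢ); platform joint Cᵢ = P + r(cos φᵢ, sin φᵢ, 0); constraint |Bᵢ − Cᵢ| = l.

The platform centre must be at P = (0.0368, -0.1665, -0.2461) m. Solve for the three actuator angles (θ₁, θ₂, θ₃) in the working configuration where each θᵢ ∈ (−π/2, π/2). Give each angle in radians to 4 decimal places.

rotate P by −φ1: (0.0368, -0.1665, -0.2461)
  A cos θ + B sin θ = C:  0.0332·cos θ + -0.2461·sin θ = -0.0316
  γ=atan2(-0.2461,0.0332)=-1.4367;  ψ=arccos(-0.1274)=1.6985;  θ1=γ+ψ≈0.2618
arm 2 (φ=120.0°): x'=-0.1626, y'=0.0514
  e−x'=0.2326;  (l²−L²−(e−x')²−y'²−z²)/2L = -0.1247
  θ2 = atan2(B,A) + arccos(C/0.3386) = 1.1343
φ3=240.0° → target in arm frame (0.1258, 0.1151)
  A=-0.0558, B=-0.2461, C=(l²−L²−A²−y'²−z²)/(2L)=0.0099
  γ=atan2(-0.2461,-0.0558)=-1.7937;  ψ=arccos(0.0392)=1.5316;  θ3=γ+ψ≈-0.2622

θ₁ = 0.2618, θ₂ = 1.1343, θ₃ = -0.2622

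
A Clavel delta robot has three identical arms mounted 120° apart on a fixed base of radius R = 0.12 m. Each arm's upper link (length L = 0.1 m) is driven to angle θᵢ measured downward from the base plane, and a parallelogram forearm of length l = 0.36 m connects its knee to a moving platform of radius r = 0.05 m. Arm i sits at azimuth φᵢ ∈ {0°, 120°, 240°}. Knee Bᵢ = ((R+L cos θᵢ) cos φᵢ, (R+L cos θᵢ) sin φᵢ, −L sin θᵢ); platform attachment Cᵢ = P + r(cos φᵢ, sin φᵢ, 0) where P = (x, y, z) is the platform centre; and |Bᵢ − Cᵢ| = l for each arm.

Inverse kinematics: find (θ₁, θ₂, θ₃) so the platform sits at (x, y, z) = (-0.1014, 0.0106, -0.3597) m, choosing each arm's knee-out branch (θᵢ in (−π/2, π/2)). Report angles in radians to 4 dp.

θ₁ = 0.9600, θ₂ = 0.2622, θ₃ = 0.3493

rotate P by −φ1: (-0.1014, 0.0106, -0.3597)
  e−x'=0.1714;  (l²−L²−(e−x')²−y'²−z²)/2L = -0.1964
  γ=atan2(-0.3597,0.1714)=-1.1261;  ψ=arccos(-0.4928)=2.0861;  θ1=γ+ψ≈0.9600
arm 2 (φ=120.0°): x'=0.0599, y'=0.0825
  A cos θ + B sin θ = C:  0.0101·cos θ + -0.3597·sin θ = -0.0835
  γ=atan2(-0.3597,0.0101)=-1.5427;  ψ=arccos(-0.2320)=1.8049;  θ2=γ+ψ≈0.2622
arm 3 (φ=240.0°): x'=0.0415, y'=-0.0931
  A=0.0285, B=-0.3597, C=(l²−L²−A²−y'²−z²)/(2L)=-0.0963
  γ=atan2(-0.3597,0.0285)=-1.4918;  ψ=arccos(-0.2670)=1.8410;  θ3=γ+ψ≈0.3493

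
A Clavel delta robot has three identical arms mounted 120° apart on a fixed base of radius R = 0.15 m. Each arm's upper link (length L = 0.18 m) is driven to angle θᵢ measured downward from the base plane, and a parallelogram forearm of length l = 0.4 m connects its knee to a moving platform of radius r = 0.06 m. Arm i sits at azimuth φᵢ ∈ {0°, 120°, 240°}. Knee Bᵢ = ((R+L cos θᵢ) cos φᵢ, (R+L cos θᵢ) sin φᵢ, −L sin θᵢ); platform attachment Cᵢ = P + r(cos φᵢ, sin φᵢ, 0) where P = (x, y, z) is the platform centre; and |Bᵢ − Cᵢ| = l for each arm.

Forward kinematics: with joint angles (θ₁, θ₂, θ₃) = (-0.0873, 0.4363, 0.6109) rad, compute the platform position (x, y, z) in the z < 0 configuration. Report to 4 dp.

(0.0987, 0.0272, -0.3451)

φ1=0.0°: virtual centre (0.2693, 0.0000, 0.0157), radius l
S2 = (0.2531·cos120.0°, 0.2531·sin120.0°, -0.0761) = (-0.1266, 0.2192, -0.0761)
arm 3 at φ=240.0°: ρ3 = 0.2374;  S3 = (-0.1187, -0.2056, -0.1032)
subtract pairs → two planes through P
linear system: -0.7918x+0.4384y = -0.0029−-0.1835z; -0.7761x+-0.4113y = -0.0057−-0.2379z
det = 0.6659;  x = 0.0056+-0.2700z,  y = 0.0034+-0.0690z
into |P−S₁|² = l²: 1.0776z² + 0.1105z + -0.0902 = 0;  Δ = 0.4010;  z = -0.3451 or 0.2425 → z<0 root = -0.3451
x = 0.0987, y = 0.0272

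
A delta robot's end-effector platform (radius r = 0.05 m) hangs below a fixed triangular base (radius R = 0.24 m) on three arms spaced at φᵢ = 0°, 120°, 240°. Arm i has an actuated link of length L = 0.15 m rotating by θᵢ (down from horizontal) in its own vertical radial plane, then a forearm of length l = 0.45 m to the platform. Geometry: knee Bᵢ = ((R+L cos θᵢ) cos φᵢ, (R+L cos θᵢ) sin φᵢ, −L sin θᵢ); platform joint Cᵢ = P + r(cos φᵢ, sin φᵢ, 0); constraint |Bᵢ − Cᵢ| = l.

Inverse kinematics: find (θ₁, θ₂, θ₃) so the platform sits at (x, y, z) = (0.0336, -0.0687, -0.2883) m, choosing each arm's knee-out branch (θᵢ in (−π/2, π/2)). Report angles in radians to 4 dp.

φ1=0.0° → target in arm frame (0.0336, -0.0687)
  A=0.1564, B=-0.2883, C=(l²−L²−A²−y'²−z²)/(2L)=0.2257
  γ=atan2(-0.2883,0.1564)=-1.0737;  ψ=arccos(0.6881)=0.8120;  θ1=γ+ψ≈-0.2617
φ2=120.0° → target in arm frame (-0.0763, 0.0053)
  A=0.2663, B=-0.2883, C=(l²−L²−A²−y'²−z²)/(2L)=0.0865
  √(A²+B²)=0.3925;  θ2 = -0.8251+1.3486 ≈ 0.5236
arm 3 (φ=240.0°): x'=0.0427, y'=0.0634
  A cos θ + B sin θ = C:  0.1473·cos θ + -0.2883·sin θ = 0.2372
  θ3 = atan2(B,A) + arccos(C/0.3238) = -0.3498

θ₁ = -0.2617, θ₂ = 0.5236, θ₃ = -0.3498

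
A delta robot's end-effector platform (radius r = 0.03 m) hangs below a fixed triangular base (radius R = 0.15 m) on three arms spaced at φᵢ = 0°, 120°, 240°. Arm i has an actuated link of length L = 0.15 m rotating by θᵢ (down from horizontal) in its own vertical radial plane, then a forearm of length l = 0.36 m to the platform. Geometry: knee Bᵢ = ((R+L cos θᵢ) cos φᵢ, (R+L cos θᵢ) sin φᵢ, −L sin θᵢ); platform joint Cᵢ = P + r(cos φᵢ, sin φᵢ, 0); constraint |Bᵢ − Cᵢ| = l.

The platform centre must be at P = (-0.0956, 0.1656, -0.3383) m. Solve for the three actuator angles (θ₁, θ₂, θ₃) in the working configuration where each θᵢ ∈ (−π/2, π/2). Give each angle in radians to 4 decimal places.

rotate P by −φ1: (-0.0956, 0.1656, -0.3383)
  e−x'=0.2156;  (l²−L²−(e−x')²−y'²−z²)/2L = -0.2708
  γ=atan2(-0.3383,0.2156)=-1.0034;  ψ=arccos(-0.6752)=2.3120;  θ1=γ+ψ≈1.3086
arm 2 (φ=120.0°): x'=0.1912, y'=0.0000
  A cos θ + B sin θ = C:  -0.0712·cos θ + -0.3383·sin θ = -0.0414
  √(A²+B²)=0.3457;  θ2 = -1.7783+1.6908 ≈ -0.0875
φ3=240.0° → target in arm frame (-0.0956, -0.1656)
  e−x'=0.2156;  (l²−L²−(e−x')²−y'²−z²)/2L = -0.2709
  √(A²+B²)=0.4012;  θ3 = -1.0034+2.3120 ≈ 1.3086

θ₁ = 1.3086, θ₂ = -0.0875, θ₃ = 1.3086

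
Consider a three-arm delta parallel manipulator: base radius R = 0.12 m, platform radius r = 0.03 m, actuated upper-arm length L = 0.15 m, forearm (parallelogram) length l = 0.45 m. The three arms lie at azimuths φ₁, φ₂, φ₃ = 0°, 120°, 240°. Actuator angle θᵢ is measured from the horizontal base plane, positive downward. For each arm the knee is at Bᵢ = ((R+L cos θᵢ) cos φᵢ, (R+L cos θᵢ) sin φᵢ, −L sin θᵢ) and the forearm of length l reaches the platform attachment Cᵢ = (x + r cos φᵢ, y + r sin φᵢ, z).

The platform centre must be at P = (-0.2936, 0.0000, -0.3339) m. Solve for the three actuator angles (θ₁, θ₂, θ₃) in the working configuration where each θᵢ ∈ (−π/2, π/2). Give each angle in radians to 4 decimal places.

θ₁ = 1.3961, θ₂ = -0.1747, θ₃ = -0.1747

rotate P by −φ1: (-0.2936, 0.0000, -0.3339)
  A=0.3836, B=-0.3339, C=(l²−L²−A²−y'²−z²)/(2L)=-0.2621
  √(A²+B²)=0.5086;  θ1 = -0.7162+2.1123 ≈ 1.3961
arm 2 (φ=120.0°): x'=0.1468, y'=0.2543
  A cos θ + B sin θ = C:  -0.0568·cos θ + -0.3339·sin θ = 0.0021
  √(A²+B²)=0.3387;  θ2 = -1.7393+1.5646 ≈ -0.1747
arm 3 (φ=240.0°): x'=0.1468, y'=-0.2543
  e−x'=-0.0568;  (l²−L²−(e−x')²−y'²−z²)/2L = 0.0021
  θ3 = atan2(B,A) + arccos(C/0.3387) = -0.1747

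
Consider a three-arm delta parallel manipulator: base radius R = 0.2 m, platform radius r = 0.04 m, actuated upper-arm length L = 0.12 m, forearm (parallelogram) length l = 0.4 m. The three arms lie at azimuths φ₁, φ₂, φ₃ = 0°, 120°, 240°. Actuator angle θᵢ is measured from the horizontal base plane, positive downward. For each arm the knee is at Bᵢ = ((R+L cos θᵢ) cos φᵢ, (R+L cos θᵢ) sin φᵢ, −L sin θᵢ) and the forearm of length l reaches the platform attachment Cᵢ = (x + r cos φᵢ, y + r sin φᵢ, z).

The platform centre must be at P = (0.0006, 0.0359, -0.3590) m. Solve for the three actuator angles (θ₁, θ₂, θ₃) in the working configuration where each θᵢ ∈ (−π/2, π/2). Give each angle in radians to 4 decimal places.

rotate P by −φ1: (0.0006, 0.0359, -0.3590)
  e−x'=0.1594;  (l²−L²−(e−x')²−y'²−z²)/2L = -0.0416
  θ1 = atan2(B,A) + arccos(C/0.3928) = 0.5239
arm 2 (φ=120.0°): x'=0.0308, y'=-0.0185
  e−x'=0.1292;  (l²−L²−(e−x')²−y'²−z²)/2L = -0.0013
  √(A²+B²)=0.3815;  θ2 = -1.2253+1.5743 ≈ 0.3489
rotate P by −φ3: (-0.0314, -0.0174, -0.3590)
  e−x'=0.1914;  (l²−L²−(e−x')²−y'²−z²)/2L = -0.0842
  √(A²+B²)=0.4068;  θ3 = -1.0810+1.7793 ≈ 0.6983

θ₁ = 0.5239, θ₂ = 0.3489, θ₃ = 0.6983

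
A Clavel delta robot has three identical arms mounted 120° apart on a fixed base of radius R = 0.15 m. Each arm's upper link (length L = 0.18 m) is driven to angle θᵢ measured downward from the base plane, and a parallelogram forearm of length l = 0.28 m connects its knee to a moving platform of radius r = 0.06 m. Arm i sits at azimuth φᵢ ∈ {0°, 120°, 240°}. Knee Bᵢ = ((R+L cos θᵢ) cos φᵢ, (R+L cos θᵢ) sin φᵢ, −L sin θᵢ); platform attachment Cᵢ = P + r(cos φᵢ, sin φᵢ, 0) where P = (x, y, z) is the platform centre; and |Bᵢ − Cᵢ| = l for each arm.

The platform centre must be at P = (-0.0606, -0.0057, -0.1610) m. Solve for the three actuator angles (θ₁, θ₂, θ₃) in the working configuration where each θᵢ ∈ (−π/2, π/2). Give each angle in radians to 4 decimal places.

rotate P by −φ1: (-0.0606, -0.0057, -0.1610)
  e−x'=0.1506;  (l²−L²−(e−x')²−y'²−z²)/2L = -0.0073
  √(A²+B²)=0.2205;  θ1 = -0.8188+1.6040 ≈ 0.7852
rotate P by −φ2: (0.0254, 0.0553, -0.1610)
  e−x'=0.0646;  (l²−L²−(e−x')²−y'²−z²)/2L = 0.0357
  √(A²+B²)=0.1735;  θ2 = -1.1890+1.3637 ≈ 0.1747
φ3=240.0° → target in arm frame (0.0352, -0.0496)
  A=0.0548, B=-0.1610, C=(l²−L²−A²−y'²−z²)/(2L)=0.0406
  √(A²+B²)=0.1701;  θ3 = -1.2429+1.3297 ≈ 0.0868

θ₁ = 0.7852, θ₂ = 0.1747, θ₃ = 0.0868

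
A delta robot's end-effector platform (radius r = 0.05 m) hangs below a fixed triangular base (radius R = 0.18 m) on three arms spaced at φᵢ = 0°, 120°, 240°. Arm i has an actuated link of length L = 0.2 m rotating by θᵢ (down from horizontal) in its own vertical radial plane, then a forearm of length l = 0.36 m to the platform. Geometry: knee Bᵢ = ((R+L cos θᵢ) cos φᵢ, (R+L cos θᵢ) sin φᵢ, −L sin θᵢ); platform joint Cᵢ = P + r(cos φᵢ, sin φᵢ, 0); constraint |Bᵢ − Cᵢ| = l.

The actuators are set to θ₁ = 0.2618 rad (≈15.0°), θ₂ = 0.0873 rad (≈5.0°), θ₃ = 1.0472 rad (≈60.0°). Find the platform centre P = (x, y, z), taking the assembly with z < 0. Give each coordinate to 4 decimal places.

(0.0464, 0.1126, -0.2526)

arm 1 at φ=0.0°: e+L cos θ1 = 0.3232;  O1 = (0.3232, 0.0000, -0.0518)
O2 = (0.3292·cos120.0°, 0.3292·sin120.0°, -0.0174) = (-0.1646, 0.2851, -0.0174)
arm 3 at φ=240.0°: e+L cos θ3 = 0.2300;  O3 = (-0.1150, -0.1992, -0.1732)
subtract pairs → two planes through P
[-0.9756 0.5703 0.0687]·P = 0.0016;  [-0.8764 -0.3984 -0.2429]·P = -0.0242
det = 0.8884;  x = 0.0148+-0.1251z,  y = 0.0282+-0.3344z
quadratic in z: (1.1275)z²+(0.1619)z+(-0.0311)=0, √Δ=0.4077 → z ∈ {-0.2526, 0.1090}; z = -0.2526 (taking z<0)
x = 0.0464, y = 0.1126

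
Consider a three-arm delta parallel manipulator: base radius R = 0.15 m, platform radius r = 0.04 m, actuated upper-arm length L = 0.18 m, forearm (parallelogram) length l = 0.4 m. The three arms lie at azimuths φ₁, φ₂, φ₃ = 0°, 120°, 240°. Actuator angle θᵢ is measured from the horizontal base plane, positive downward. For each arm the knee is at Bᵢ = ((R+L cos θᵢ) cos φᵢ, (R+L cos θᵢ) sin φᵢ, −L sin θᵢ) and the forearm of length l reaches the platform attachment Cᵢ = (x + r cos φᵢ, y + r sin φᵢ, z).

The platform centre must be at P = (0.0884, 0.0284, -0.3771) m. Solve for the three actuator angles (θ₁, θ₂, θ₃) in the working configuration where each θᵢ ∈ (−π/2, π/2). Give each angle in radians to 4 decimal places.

arm 1 (φ=0.0°): x'=0.0884, y'=0.0284
  A=0.0216, B=-0.3771, C=(l²−L²−A²−y'²−z²)/(2L)=-0.0441
  γ=atan2(-0.3771,0.0216)=-1.5136;  ψ=arccos(-0.1168)=1.6878;  θ1=γ+ψ≈0.1742
arm 2 (φ=120.0°): x'=-0.0196, y'=-0.0908
  e−x'=0.1296;  (l²−L²−(e−x')²−y'²−z²)/2L = -0.1101
  γ=atan2(-0.3771,0.1296)=-1.2398;  ψ=arccos(-0.2761)=1.8506;  θ2=γ+ψ≈0.6108
rotate P by −φ3: (-0.0688, 0.0624, -0.3771)
  e−x'=0.1788;  (l²−L²−(e−x')²−y'²−z²)/2L = -0.1402
  θ3 = atan2(B,A) + arccos(C/0.4173) = 0.7853

θ₁ = 0.1742, θ₂ = 0.6108, θ₃ = 0.7853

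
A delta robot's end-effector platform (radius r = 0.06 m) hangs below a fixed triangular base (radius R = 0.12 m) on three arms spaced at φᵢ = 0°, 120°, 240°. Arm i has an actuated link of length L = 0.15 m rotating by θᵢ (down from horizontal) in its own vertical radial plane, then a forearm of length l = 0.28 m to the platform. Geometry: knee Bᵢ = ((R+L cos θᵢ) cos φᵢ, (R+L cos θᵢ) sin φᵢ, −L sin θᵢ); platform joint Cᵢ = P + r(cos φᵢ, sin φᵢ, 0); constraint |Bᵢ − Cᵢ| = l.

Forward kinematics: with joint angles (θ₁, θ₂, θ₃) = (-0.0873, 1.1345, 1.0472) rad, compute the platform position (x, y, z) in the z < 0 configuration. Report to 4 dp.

(0.1572, -0.0143, -0.2616)

arm 1 at φ=0.0°: ρ1 = 0.2094;  centre 1 = (0.2094, 0.0000, 0.0131)
centre 2 = (0.1234·cos120.0°, 0.1234·sin120.0°, -0.1359) = (-0.0617, 0.1069, -0.1359)
arm 3 at φ=240.0°: ρ3 = 0.1350;  centre 3 = (-0.0675, -0.1169, -0.1299)
eliminate P² terms by subtracting sphere 1 from 2 and 3
linear system: -0.5422x+0.2137y = -0.0103−-0.2981z; -0.5539x+-0.2338y = -0.0089−-0.2860z
det = 0.2452;  x = 0.0176+-0.5336z,  y = -0.0036+0.0409z
into |P−centre ₁|² = l²: 1.2864z² + 0.1782z + -0.0414 = 0;  Δ = 0.2449;  z = -0.2616 or 0.1231 → z<0 root = -0.2616
x = 0.1572, y = -0.0143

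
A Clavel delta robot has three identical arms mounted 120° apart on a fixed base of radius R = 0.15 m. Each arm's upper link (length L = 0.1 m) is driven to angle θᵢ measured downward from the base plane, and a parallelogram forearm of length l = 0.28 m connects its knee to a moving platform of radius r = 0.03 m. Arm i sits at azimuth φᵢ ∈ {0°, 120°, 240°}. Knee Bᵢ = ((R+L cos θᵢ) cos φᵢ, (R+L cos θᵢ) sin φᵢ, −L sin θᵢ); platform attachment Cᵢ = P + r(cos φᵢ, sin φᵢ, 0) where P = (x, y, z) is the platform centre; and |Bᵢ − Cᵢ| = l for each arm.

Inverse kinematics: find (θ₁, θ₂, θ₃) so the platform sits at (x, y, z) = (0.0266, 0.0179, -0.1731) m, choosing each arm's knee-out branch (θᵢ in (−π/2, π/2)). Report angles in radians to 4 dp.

θ₁ = -0.3490, θ₂ = 0.0007, θ₃ = 0.3497

arm 1 (φ=0.0°): x'=0.0266, y'=0.0179
  A=0.0934, B=-0.1731, C=(l²−L²−A²−y'²−z²)/(2L)=0.1470
  γ=atan2(-0.1731,0.0934)=-1.0760;  ψ=arccos(0.7472)=0.7270;  θ1=γ+ψ≈-0.3490
rotate P by −φ2: (0.0022, -0.0320, -0.1731)
  e−x'=0.1178;  (l²−L²−(e−x')²−y'²−z²)/2L = 0.1177
  θ2 = atan2(B,A) + arccos(C/0.2094) = 0.0007
arm 3 (φ=240.0°): x'=-0.0288, y'=0.0141
  A=0.1488, B=-0.1731, C=(l²−L²−A²−y'²−z²)/(2L)=0.0805
  √(A²+B²)=0.2283;  θ3 = -0.8607+1.2105 ≈ 0.3497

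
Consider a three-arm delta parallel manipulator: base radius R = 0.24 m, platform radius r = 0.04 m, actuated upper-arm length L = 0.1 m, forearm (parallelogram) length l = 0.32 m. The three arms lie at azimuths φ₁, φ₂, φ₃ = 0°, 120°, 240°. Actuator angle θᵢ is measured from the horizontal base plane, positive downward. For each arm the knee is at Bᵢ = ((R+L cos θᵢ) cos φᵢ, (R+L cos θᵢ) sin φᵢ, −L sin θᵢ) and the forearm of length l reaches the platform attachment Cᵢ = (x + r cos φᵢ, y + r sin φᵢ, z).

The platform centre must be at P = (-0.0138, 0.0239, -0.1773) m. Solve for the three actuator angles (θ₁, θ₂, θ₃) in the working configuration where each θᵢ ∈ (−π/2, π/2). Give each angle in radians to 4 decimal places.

θ₁ = 0.6110, θ₂ = 0.0877, θ₃ = 0.6109

rotate P by −φ1: (-0.0138, 0.0239, -0.1773)
  A cos θ + B sin θ = C:  0.2138·cos θ + -0.1773·sin θ = 0.0734
  θ1 = atan2(B,A) + arccos(C/0.2778) = 0.6110
rotate P by −φ2: (0.0276, 0.0000, -0.1773)
  A=0.1724, B=-0.1773, C=(l²−L²−A²−y'²−z²)/(2L)=0.1562
  √(A²+B²)=0.2473;  θ2 = -0.7994+0.8871 ≈ 0.0877
φ3=240.0° → target in arm frame (-0.0138, -0.0239)
  e−x'=0.2138;  (l²−L²−(e−x')²−y'²−z²)/2L = 0.0734
  √(A²+B²)=0.2777;  θ3 = -0.6923+1.3033 ≈ 0.6109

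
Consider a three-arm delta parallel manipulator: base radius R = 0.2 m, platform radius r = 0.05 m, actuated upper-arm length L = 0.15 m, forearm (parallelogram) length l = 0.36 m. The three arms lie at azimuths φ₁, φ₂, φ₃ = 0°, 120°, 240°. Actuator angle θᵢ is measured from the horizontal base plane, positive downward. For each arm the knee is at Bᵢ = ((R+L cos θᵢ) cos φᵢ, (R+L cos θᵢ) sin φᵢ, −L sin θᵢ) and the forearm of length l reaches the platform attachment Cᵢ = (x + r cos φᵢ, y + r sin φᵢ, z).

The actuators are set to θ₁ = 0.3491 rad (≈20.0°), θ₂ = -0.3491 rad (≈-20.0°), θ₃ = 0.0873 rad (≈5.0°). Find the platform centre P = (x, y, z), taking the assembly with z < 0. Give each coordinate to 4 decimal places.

arm 1 at φ=0.0°: e+L cos θ1 = 0.2910;  S1 = (0.2910, 0.0000, -0.0513)
φ2=120.0°: virtual centre (-0.1455, 0.2520, 0.0513), radius l
arm 3 at φ=240.0°: e+L cos θ3 = 0.2994;  S3 = (-0.1497, -0.2593, -0.0131)
|S₂|²−|S₁|² = 0.0000;  |S₃|²−|S₁|² = 0.0025
[-0.8729 0.5039 0.2052]·P = 0.0000;  [-0.8813 -0.5186 0.0765]·P = 0.0025
Cramer: x(z) = -0.0014+0.1616z;  y(z) = -0.0025-0.1273z
into |P−S₁|² = l²: 1.0423z² + 0.0087z + -0.0415 = 0;  Δ = 0.1730;  z = -0.2037 or 0.1953 → z<0 root = -0.2037
x = -0.0344, y = 0.0235

(-0.0344, 0.0235, -0.2037)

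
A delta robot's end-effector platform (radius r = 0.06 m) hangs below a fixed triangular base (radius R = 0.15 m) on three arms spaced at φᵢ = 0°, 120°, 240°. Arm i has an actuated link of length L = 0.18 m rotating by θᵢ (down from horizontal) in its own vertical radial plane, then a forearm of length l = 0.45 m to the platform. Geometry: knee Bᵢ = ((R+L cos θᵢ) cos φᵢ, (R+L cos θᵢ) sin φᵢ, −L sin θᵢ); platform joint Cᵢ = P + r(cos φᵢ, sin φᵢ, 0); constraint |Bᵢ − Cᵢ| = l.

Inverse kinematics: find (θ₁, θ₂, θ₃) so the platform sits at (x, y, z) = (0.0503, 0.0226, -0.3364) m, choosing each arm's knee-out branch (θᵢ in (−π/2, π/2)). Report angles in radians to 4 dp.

θ₁ = -0.3490, θ₂ = -0.0869, θ₃ = 0.0874

φ1=0.0° → target in arm frame (0.0503, 0.0226)
  A cos θ + B sin θ = C:  0.0397·cos θ + -0.3364·sin θ = 0.1524
  θ1 = atan2(B,A) + arccos(C/0.3387) = -0.3490
rotate P by −φ2: (-0.0056, -0.0549, -0.3364)
  e−x'=0.0956;  (l²−L²−(e−x')²−y'²−z²)/2L = 0.1244
  γ=atan2(-0.3364,0.0956)=-1.2940;  ψ=arccos(0.3558)=1.2071;  θ2=γ+ψ≈-0.0869
arm 3 (φ=240.0°): x'=-0.0447, y'=0.0323
  A cos θ + B sin θ = C:  0.1347·cos θ + -0.3364·sin θ = 0.1048
  √(A²+B²)=0.3624;  θ3 = -1.1899+1.2773 ≈ 0.0874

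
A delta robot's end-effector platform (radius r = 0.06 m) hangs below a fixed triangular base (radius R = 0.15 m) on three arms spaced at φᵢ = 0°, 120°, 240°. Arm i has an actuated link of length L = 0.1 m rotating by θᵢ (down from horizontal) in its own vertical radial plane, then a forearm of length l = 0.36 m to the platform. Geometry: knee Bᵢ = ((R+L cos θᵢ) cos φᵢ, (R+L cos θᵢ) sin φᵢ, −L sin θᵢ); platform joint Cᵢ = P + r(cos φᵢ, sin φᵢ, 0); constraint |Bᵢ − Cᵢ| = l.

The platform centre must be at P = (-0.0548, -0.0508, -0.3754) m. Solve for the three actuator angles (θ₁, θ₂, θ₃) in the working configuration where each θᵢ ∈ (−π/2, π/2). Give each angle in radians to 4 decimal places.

arm 1 (φ=0.0°): x'=-0.0548, y'=-0.0508
  A cos θ + B sin θ = C:  0.1448·cos θ + -0.3754·sin θ = -0.2244
  √(A²+B²)=0.4024;  θ1 = -1.2027+2.1623 ≈ 0.9597
φ2=120.0° → target in arm frame (-0.0166, 0.0729)
  A cos θ + B sin θ = C:  0.1066·cos θ + -0.3754·sin θ = -0.1900
  √(A²+B²)=0.3902;  θ2 = -1.2941+2.0792 ≈ 0.7851
φ3=240.0° → target in arm frame (0.0714, -0.0221)
  A cos θ + B sin θ = C:  0.0186·cos θ + -0.3754·sin θ = -0.1108
  √(A²+B²)=0.3759;  θ3 = -1.5213+1.8700 ≈ 0.3487

θ₁ = 0.9597, θ₂ = 0.7851, θ₃ = 0.3487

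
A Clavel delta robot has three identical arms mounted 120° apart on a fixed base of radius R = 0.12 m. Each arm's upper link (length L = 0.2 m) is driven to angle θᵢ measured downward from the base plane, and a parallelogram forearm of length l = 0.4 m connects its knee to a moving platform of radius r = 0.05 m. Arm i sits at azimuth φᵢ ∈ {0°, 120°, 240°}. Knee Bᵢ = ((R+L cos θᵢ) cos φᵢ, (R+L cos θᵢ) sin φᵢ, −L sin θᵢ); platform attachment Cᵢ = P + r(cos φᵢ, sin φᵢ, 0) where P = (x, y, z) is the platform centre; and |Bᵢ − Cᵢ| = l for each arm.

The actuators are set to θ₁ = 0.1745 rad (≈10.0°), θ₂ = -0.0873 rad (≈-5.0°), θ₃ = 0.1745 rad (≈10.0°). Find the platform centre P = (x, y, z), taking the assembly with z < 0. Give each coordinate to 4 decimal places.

(-0.0203, 0.0352, -0.3108)

S1 = (0.2670·cos0.0°, 0.2670·sin0.0°, -0.0347) = (0.2670, 0.0000, -0.0347)
φ2=120.0°: virtual centre (-0.1346, 0.2332, 0.0174), radius l
arm 3 at φ=240.0°: e+L cos θ3 = 0.2670;  S3 = (-0.1335, -0.2312, -0.0347)
subtract pairs → two planes through P
linear system: -0.8032x+0.4663y = 0.0003−0.1043z; -0.8009x+-0.4624y = 0.0000−0.0000z
Cramer: x(z) = -0.0002+0.0648z;  y(z) = 0.0003-0.1122z
sphere 1 gives Az²+Bz+C=0 with A=1.0168, B=0.0348, C=-0.0874;  B²−4AC=0.3568;  roots -0.3108, 0.2766;  negative root z = -0.3108
x = -0.0203, y = 0.0352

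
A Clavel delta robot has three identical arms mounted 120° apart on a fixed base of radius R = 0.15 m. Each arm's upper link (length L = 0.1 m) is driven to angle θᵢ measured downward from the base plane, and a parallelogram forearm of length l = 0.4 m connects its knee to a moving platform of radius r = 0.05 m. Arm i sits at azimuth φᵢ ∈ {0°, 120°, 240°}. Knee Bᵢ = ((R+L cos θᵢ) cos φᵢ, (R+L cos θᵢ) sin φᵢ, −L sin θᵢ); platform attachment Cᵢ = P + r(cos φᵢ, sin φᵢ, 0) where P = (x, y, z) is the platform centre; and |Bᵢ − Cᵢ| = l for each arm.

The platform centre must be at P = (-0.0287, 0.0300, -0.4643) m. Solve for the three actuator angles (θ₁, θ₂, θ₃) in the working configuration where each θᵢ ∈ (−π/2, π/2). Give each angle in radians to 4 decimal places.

rotate P by −φ1: (-0.0287, 0.0300, -0.4643)
  A=0.1287, B=-0.4643, C=(l²−L²−A²−y'²−z²)/(2L)=-0.4152
  γ=atan2(-0.4643,0.1287)=-1.3004;  ψ=arccos(-0.8617)=2.6095;  θ1=γ+ψ≈1.3091
arm 2 (φ=120.0°): x'=0.0403, y'=0.0099
  A=0.0597, B=-0.4643, C=(l²−L²−A²−y'²−z²)/(2L)=-0.3462
  √(A²+B²)=0.4681;  θ2 = -1.4430+2.4031 ≈ 0.9601
arm 3 (φ=240.0°): x'=-0.0116, y'=-0.0399
  A cos θ + B sin θ = C:  0.1116·cos θ + -0.4643·sin θ = -0.3981
  √(A²+B²)=0.4775;  θ3 = -1.3348+2.5566 ≈ 1.2217

θ₁ = 1.3091, θ₂ = 0.9601, θ₃ = 1.2217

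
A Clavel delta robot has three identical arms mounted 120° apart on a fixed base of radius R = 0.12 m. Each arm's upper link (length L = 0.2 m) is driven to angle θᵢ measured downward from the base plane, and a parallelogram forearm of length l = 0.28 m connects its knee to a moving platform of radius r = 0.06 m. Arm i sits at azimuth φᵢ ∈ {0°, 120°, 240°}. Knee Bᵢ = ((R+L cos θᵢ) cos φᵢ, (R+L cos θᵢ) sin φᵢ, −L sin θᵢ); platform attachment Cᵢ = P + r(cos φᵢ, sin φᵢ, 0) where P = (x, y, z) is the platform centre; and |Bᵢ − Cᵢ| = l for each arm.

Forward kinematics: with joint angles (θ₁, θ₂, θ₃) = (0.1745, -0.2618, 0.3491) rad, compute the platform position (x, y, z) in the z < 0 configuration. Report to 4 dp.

(-0.0072, 0.0342, -0.1211)

centre 1 = (0.2570·cos0.0°, 0.2570·sin0.0°, -0.0347) = (0.2570, 0.0000, -0.0347)
φ2=120.0°: virtual centre (-0.1266, 0.2193, 0.0518), radius l
φ3=240.0°: virtual centre (-0.1240, -0.2147, -0.0684), radius l
|centre ₂|²−|centre ₁|² = -0.0005;  |centre ₃|²−|centre ₁|² = -0.0011
[-0.7671 0.4385 0.1730]·P = -0.0005;  [-0.7619 -0.4294 -0.0674]·P = -0.0011
det = 0.6635;  x = 0.0010+0.0674z,  y = 0.0007+-0.2765z
quadratic in z: (1.0810)z²+(0.0345)z+(-0.0117)=0, √Δ=0.2274 → z ∈ {-0.1211, 0.0892}; z = -0.1211 (taking z<0)
x = -0.0072, y = 0.0342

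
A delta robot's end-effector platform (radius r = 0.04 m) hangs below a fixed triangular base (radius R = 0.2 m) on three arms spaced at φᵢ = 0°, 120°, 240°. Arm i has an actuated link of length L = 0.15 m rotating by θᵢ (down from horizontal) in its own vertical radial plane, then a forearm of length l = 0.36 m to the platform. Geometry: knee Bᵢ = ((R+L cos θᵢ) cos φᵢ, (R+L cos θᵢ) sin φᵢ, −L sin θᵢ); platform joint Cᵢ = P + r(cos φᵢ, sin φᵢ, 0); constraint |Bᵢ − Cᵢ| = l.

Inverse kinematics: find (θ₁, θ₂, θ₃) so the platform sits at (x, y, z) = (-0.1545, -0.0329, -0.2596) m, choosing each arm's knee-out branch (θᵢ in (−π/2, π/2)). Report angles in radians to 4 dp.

rotate P by −φ1: (-0.1545, -0.0329, -0.2596)
  A=0.3145, B=-0.2596, C=(l²−L²−A²−y'²−z²)/(2L)=-0.2009
  θ1 = atan2(B,A) + arccos(C/0.4078) = 1.3960
arm 2 (φ=120.0°): x'=0.0488, y'=0.1503
  A=0.1112, B=-0.2596, C=(l²−L²−A²−y'²−z²)/(2L)=0.0159
  √(A²+B²)=0.2824;  θ2 = -1.1660+1.5146 ≈ 0.3487
φ3=240.0° → target in arm frame (0.1057, -0.1174)
  e−x'=0.0543;  (l²−L²−(e−x')²−y'²−z²)/2L = 0.0766
  γ=atan2(-0.2596,0.0543)=-1.3648;  ψ=arccos(0.2890)=1.2776;  θ3=γ+ψ≈-0.0871

θ₁ = 1.3960, θ₂ = 0.3487, θ₃ = -0.0871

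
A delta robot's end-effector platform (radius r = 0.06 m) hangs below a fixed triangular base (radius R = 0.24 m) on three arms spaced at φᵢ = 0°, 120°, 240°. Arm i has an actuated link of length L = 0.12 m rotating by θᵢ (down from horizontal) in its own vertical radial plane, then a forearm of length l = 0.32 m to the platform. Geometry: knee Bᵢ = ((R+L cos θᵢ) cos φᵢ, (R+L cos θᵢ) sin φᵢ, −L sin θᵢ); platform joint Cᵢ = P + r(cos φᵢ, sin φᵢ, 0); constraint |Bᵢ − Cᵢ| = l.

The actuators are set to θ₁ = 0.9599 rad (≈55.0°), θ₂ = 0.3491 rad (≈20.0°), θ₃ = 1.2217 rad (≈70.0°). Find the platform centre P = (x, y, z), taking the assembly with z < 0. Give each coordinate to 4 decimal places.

(-0.0132, 0.0711, -0.2677)

O1 = (0.2488·cos0.0°, 0.2488·sin0.0°, -0.0983) = (0.2488, 0.0000, -0.0983)
O2 = (0.2928·cos120.0°, 0.2928·sin120.0°, -0.0410) = (-0.1464, 0.2535, -0.0410)
arm 3 at φ=240.0°: e+L cos θ3 = 0.2210;  O3 = (-0.1105, -0.1914, -0.1128)
|O₂|²−|O₁|² = 0.0158;  |O₃|²−|O₁|² = -0.0100
plane₁₂: -0.7904x+0.5071y+0.1145z = 0.0158
det = 0.6671;  x = -0.0015+0.0437z,  y = 0.0289+-0.1576z
into |P−O₁|² = l²: 1.0268z² + 0.1656z + -0.0293 = 0;  Δ = 0.1476;  z = -0.2677 or 0.1064 → z<0 root = -0.2677
x = -0.0132, y = 0.0711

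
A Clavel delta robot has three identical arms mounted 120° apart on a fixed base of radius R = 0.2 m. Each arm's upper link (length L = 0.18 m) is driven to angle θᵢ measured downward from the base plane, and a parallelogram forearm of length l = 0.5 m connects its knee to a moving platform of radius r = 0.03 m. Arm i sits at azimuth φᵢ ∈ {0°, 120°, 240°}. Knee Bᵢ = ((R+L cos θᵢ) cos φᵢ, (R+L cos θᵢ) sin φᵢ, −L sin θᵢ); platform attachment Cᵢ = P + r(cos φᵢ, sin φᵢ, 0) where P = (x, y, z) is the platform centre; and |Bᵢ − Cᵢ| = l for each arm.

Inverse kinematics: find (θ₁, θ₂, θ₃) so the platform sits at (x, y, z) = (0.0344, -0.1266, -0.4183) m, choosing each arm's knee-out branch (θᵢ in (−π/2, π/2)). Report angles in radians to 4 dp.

θ₁ = 0.2616, θ₂ = 0.8723, θ₃ = -0.0001

φ1=0.0° → target in arm frame (0.0344, -0.1266)
  A cos θ + B sin θ = C:  0.1356·cos θ + -0.4183·sin θ = 0.0228
  √(A²+B²)=0.4397;  θ1 = -1.2573+1.5189 ≈ 0.2616
arm 2 (φ=120.0°): x'=-0.1268, y'=0.0335
  A=0.2968, B=-0.4183, C=(l²−L²−A²−y'²−z²)/(2L)=-0.1295
  √(A²+B²)=0.5129;  θ2 = -0.9536+1.8260 ≈ 0.8723
rotate P by −φ3: (0.0924, 0.0931, -0.4183)
  e−x'=0.0776;  (l²−L²−(e−x')²−y'²−z²)/2L = 0.0776
  γ=atan2(-0.4183,0.0776)=-1.3875;  ψ=arccos(0.1825)=1.3873;  θ3=γ+ψ≈-0.0001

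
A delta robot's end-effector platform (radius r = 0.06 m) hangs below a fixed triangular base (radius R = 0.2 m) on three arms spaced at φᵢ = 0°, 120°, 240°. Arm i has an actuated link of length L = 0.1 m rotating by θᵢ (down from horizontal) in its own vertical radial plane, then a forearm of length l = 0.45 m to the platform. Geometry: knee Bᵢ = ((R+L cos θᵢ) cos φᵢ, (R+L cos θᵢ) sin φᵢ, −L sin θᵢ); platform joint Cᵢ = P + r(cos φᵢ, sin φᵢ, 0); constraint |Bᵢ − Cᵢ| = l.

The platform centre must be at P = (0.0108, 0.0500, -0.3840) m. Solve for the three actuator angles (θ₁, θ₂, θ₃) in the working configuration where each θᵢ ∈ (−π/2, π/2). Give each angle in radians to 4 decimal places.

θ₁ = -0.0001, θ₂ = -0.1744, θ₃ = 0.3491

φ1=0.0° → target in arm frame (0.0108, 0.0500)
  A cos θ + B sin θ = C:  0.1292·cos θ + -0.3840·sin θ = 0.1293
  γ=atan2(-0.3840,0.1292)=-1.2462;  ψ=arccos(0.3190)=1.2461;  θ1=γ+ψ≈-0.0001
φ2=120.0° → target in arm frame (0.0379, -0.0344)
  e−x'=0.1021;  (l²−L²−(e−x')²−y'²−z²)/2L = 0.1672
  θ2 = atan2(B,A) + arccos(C/0.3973) = -0.1744
arm 3 (φ=240.0°): x'=-0.0487, y'=-0.0156
  e−x'=0.1887;  (l²−L²−(e−x')²−y'²−z²)/2L = 0.0460
  γ=atan2(-0.3840,0.1887)=-1.1140;  ψ=arccos(0.1074)=1.4632;  θ3=γ+ψ≈0.3491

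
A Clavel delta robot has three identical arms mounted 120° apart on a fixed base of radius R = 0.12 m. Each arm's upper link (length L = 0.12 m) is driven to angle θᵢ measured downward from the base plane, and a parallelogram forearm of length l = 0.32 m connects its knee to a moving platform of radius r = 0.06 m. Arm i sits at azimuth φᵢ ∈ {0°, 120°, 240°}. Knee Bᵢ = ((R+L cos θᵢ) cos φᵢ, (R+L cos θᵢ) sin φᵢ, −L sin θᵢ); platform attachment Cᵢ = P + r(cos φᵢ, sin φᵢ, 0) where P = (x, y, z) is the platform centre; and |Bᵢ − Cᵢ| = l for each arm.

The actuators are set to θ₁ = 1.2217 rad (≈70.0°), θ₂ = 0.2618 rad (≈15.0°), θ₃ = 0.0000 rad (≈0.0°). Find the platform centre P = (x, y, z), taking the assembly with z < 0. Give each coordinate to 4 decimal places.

arm 1 at φ=0.0°: ρ1 = 0.1010;  O1 = (0.1010, 0.0000, -0.1128)
O2 = (0.1759·cos120.0°, 0.1759·sin120.0°, -0.0311) = (-0.0880, 0.1523, -0.0311)
φ3=240.0°: virtual centre (-0.0900, -0.1559, 0.0000), radius l
|O₂|²−|O₁|² = 0.0090;  |O₃|²−|O₁|² = 0.0095
[-0.3780 0.3047 0.1634]·P = 0.0090;  [-0.3821 -0.3118 0.2255]·P = 0.0095
det = 0.2343;  x = -0.0243+0.5108z,  y = -0.0006+0.0974z
sphere 1 gives Az²+Bz+C=0 with A=1.2704, B=0.0974, C=-0.0740;  B²−4AC=0.3854;  roots -0.2827, 0.2060;  negative root z = -0.2827
x = -0.1687, y = -0.0282

(-0.1687, -0.0282, -0.2827)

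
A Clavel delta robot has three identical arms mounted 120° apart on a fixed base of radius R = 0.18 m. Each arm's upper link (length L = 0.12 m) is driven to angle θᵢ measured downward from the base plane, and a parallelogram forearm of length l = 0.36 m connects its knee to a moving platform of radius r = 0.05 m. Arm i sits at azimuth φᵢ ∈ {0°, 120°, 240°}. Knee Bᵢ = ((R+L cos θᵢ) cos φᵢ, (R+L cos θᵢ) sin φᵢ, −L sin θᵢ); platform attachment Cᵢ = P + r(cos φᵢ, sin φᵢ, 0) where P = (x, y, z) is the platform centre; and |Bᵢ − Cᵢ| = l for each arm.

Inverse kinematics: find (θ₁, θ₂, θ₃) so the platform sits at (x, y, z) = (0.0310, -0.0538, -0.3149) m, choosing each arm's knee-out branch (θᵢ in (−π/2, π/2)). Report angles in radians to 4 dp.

φ1=0.0° → target in arm frame (0.0310, -0.0538)
  A cos θ + B sin θ = C:  0.0990·cos θ + -0.3149·sin θ = 0.0139
  √(A²+B²)=0.3301;  θ1 = -1.2662+1.5286 ≈ 0.2624
arm 2 (φ=120.0°): x'=-0.0621, y'=0.0001
  e−x'=0.1921;  (l²−L²−(e−x')²−y'²−z²)/2L = -0.0869
  √(A²+B²)=0.3689;  θ2 = -1.0230+1.8087 ≈ 0.7856
φ3=240.0° → target in arm frame (0.0311, 0.0537)
  A cos θ + B sin θ = C:  0.0989·cos θ + -0.3149·sin θ = 0.0140
  θ3 = atan2(B,A) + arccos(C/0.3301) = 0.2618

θ₁ = 0.2624, θ₂ = 0.7856, θ₃ = 0.2618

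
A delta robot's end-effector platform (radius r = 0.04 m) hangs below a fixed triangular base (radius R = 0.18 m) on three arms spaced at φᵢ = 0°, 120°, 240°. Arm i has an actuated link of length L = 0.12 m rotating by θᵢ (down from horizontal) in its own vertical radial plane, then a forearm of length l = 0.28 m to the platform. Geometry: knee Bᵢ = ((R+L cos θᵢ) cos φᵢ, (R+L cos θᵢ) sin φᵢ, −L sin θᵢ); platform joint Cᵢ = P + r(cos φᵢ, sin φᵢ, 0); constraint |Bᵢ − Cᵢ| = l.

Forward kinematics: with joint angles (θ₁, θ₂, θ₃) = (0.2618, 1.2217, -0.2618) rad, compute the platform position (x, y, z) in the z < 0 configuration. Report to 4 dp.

(0.0269, -0.0924, -0.1631)

φ1=0.0°: virtual centre (0.2559, 0.0000, -0.0311), radius l
centre 2 = (0.1810·cos120.0°, 0.1810·sin120.0°, -0.1128) = (-0.0905, 0.1568, -0.1128)
arm 3 at φ=240.0°: (R−r)+L cos θ3 = 0.2559;  centre 3 = (-0.1280, -0.2216, 0.0311)
|centre ₂|²−|centre ₁|² = -0.0210;  |centre ₃|²−|centre ₁|² = 0.0000
[-0.6929 0.3136 -0.1634]·P = -0.0210;  [-0.7677 -0.4433 0.1242]·P = 0.0000
Cramer: x(z) = 0.0170-0.0611z;  y(z) = -0.0294+0.3861z
sphere 1 gives Az²+Bz+C=0 with A=1.1528, B=0.0686, C=-0.0195;  B²−4AC=0.0945;  roots -0.1631, 0.1036;  negative root z = -0.1631
x = 0.0269, y = -0.0924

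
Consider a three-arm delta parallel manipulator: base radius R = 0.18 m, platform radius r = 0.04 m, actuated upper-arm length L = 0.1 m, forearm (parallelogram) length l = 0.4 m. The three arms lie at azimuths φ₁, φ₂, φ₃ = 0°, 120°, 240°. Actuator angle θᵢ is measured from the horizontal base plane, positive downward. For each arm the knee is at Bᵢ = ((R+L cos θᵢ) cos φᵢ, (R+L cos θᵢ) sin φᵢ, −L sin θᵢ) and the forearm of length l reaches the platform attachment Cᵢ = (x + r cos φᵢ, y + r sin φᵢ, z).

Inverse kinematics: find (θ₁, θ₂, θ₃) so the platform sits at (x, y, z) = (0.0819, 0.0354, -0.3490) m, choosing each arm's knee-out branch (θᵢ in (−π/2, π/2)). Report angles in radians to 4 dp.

arm 1 (φ=0.0°): x'=0.0819, y'=0.0354
  A cos θ + B sin θ = C:  0.0581·cos θ + -0.3490·sin θ = 0.1179
  √(A²+B²)=0.3538;  θ1 = -1.4058+1.2312 ≈ -0.1746
arm 2 (φ=120.0°): x'=-0.0103, y'=-0.0886
  A=0.1503, B=-0.3490, C=(l²−L²−A²−y'²−z²)/(2L)=-0.0112
  γ=atan2(-0.3490,0.1503)=-1.1642;  ψ=arccos(-0.0295)=1.6003;  θ2=γ+ψ≈0.4362
φ3=240.0° → target in arm frame (-0.0716, 0.0532)
  A=0.2116, B=-0.3490, C=(l²−L²−A²−y'²−z²)/(2L)=-0.0971
  √(A²+B²)=0.4081;  θ3 = -1.0257+1.8109 ≈ 0.7852

θ₁ = -0.1746, θ₂ = 0.4362, θ₃ = 0.7852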